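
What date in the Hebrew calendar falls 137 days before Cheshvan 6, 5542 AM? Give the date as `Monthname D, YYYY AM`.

The starting date is JDN 2371855; 2371855 − 137 = 2371718.
JDN 2371718 corresponds to Sivan 17, 5541 AM.

Sivan 17, 5541 AM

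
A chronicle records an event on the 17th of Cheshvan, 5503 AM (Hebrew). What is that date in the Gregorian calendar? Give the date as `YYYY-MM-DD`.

1742-11-14

Both dates share Julian Day Number 2357630; in the Gregorian calendar that is 14 November 1742 CE.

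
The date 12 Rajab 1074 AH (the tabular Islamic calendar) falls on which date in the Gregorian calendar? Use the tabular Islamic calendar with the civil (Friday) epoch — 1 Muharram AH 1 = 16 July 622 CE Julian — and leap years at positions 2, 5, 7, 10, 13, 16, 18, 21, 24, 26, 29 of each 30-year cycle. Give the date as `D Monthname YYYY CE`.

9 February 1664 CE

Both dates share Julian Day Number 2328863; in the Gregorian calendar that is 9 February 1664 CE.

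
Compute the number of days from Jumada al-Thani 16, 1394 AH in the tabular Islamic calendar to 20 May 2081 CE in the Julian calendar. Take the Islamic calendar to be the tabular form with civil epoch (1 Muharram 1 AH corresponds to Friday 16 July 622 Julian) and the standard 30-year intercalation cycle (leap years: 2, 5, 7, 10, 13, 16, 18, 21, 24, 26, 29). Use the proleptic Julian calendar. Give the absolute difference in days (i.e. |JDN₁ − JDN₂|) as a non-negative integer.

39047

First date → JDN 2442236; second date → JDN 2481283.
The interval is |2442236 − 2481283| = 39047 days.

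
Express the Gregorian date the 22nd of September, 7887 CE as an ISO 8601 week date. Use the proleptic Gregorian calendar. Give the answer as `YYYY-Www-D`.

7887-W38-4

The weekday is Thursday (ISO weekday 4).
That Thursday belongs to ISO week 38 of ISO year 7887.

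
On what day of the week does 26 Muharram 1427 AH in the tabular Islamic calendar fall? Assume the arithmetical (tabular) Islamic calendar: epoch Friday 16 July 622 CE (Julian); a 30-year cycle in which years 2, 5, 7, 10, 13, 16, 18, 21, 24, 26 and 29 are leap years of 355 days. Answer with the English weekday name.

In the Gregorian calendar this is 25 February 2006 (JDN 2453792).
2453792 ≡ 5 (mod 7); counting from Monday = 0 gives Saturday.

Saturday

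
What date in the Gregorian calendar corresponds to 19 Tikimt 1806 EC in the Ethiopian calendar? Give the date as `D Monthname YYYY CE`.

Both dates share Julian Day Number 2383545; in the Gregorian calendar that is 28 October 1813 CE.

28 October 1813 CE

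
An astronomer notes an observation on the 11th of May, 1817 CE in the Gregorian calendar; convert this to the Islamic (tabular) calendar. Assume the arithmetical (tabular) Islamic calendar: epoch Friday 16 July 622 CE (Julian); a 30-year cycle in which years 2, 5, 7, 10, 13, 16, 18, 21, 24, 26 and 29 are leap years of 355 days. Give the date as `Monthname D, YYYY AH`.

Jumada al-Thani 24, 1232 AH

Julian Day Number of the source date = 2384836.
Converting JDN 2384836 to the tabular Islamic calendar gives 24 Jumada al-Thani 1232 AH.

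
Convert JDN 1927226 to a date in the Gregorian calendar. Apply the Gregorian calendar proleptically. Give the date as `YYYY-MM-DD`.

0564-06-18

JDN 2451545 is 1 Jan 2000; 1927226 is −524319 days from there.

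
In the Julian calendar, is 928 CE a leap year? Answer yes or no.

928 mod 4 = 0, so it is a leap year in the Julian calendar.

yes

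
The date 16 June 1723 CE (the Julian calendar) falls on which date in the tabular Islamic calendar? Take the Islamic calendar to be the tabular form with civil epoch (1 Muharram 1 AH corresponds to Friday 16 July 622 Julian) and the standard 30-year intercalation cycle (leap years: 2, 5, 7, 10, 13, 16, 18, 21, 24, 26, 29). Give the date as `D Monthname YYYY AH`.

23 Ramadan 1135 AH

Julian Day Number of the source date = 2350550.
Converting JDN 2350550 to the tabular Islamic calendar gives 23 Ramadan 1135 AH.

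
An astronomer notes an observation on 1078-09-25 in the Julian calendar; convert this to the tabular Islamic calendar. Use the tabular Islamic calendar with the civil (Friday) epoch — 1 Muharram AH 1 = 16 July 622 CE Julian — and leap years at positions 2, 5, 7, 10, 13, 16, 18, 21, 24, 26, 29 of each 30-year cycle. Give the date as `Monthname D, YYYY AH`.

Rabi' al-Awwal 15, 471 AH

Julian Day Number of the source date = 2115065.
Converting JDN 2115065 to the tabular Islamic calendar gives 15 Rabi' al-Awwal 471 AH.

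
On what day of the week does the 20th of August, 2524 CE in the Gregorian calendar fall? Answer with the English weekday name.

Sunday

JDN 2643164 mod 7 = 6, and JDN 0 was a Monday, so this is a Sunday.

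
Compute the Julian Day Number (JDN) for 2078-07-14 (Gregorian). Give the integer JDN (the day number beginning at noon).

2480229

JDN 2299161 is 15 October 1582 CE (Gregorian); the target day is +181068 days from there, so JDN = 2480229.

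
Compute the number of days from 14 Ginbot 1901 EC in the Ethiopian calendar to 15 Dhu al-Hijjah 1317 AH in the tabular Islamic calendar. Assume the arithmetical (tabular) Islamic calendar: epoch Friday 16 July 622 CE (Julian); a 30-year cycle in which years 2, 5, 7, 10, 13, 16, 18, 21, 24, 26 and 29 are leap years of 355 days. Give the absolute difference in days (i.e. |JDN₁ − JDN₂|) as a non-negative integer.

3323

JDN of the first date = 2418449.
JDN of the second date = 2415126.
|2415126 − 2418449| = 3323.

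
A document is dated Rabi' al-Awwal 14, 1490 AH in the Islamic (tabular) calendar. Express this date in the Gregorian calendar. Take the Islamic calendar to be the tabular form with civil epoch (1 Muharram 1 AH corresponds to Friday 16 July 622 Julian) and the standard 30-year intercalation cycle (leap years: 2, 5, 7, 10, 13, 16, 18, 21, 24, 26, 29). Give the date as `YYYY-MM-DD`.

Both dates share Julian Day Number 2476164; in the Gregorian calendar that is 28 May 2067 CE.

2067-05-28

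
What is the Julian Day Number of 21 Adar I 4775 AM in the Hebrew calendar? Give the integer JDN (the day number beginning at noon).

In the proleptic Gregorian calendar the same day is 19 February 1015.
JDN 2400001 is 17 November 1858 CE (Gregorian), MJD 0; the target day is −308171 days from there, so JDN = 2091830.

2091830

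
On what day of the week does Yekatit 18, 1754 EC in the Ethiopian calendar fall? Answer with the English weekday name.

Tuesday

In the Gregorian calendar this is 23 February 1762 (JDN 2364671).
2364671 ≡ 1 (mod 7); counting from Monday = 0 gives Tuesday.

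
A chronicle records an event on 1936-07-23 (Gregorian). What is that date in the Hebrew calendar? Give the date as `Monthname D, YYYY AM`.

Julian Day Number of the source date = 2428373.
Converting JDN 2428373 to the Hebrew calendar gives 4 Av 5696 AM.

Av 4, 5696 AM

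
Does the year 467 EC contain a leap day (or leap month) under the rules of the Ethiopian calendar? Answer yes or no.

467 mod 4 = 3; in the Ethiopian calendar a year is leap when year mod 4 = 3, so it is a leap year.

yes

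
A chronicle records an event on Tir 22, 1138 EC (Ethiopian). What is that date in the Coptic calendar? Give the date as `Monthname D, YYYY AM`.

Tobi 22, 862 AM

The source date corresponds to 24 January 1146 in the proleptic Gregorian calendar (JDN 2139651).
That day falls on 22 Tobi 862 AM in the Coptic calendar.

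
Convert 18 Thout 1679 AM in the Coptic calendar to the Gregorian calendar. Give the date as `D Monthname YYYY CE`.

28 September 1962 CE

Both dates share Julian Day Number 2437936; in the Gregorian calendar that is 28 September 1962 CE.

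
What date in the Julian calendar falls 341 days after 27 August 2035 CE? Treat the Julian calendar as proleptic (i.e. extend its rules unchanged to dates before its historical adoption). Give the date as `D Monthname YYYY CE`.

Counting 341 days forward from JDN 2464580 reaches JDN 2464921, which is 2 August 2036 CE.

2 August 2036 CE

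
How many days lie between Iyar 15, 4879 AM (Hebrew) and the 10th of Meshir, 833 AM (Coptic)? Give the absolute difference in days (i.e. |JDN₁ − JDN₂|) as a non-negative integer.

813

JDN of the first date = 2129890.
JDN of the second date = 2129077.
|2129077 − 2129890| = 813.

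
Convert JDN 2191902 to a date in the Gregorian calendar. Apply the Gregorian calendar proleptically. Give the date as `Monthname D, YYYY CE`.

Counting from JDN 2299161 = 15 Oct 1582 gives an offset of -107259 days.

February 13, 1289 CE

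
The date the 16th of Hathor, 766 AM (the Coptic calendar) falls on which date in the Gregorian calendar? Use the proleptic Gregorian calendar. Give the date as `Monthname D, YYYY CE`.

Both dates share Julian Day Number 2104521; in the Gregorian calendar that is 18 November 1049 CE.

November 18, 1049 CE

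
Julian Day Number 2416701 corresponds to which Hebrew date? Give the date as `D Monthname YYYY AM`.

27 Av 5664 AM

The Gregorian equivalent of JDN 2416701 is 8 August 1904.
In the Hebrew calendar that day is 27 Av 5664 AM.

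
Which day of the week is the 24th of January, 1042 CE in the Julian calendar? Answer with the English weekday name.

Equivalently 30 January 1042 Gregorian, JDN 2101672.
2101672 ≡ 6 (mod 7); counting from Monday = 0 gives Sunday.

Sunday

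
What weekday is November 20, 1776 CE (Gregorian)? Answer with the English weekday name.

Wednesday

Since JDN mod 7 = 2 (0 = Monday), the day is Wednesday.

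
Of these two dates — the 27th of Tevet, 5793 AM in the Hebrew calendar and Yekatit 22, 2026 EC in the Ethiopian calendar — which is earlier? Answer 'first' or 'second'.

first

First date → JDN 2463596; second date → JDN 2464023.
JDN 2463596 < JDN 2464023, so the first date is earlier.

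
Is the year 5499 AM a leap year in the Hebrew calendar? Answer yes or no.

Hebrew year 5499 is year 8 of its 19-year Metonic cycle; leap years are at positions 3, 6, 8, 11, 14, 17, 19, so it is a leap year (13 months).

yes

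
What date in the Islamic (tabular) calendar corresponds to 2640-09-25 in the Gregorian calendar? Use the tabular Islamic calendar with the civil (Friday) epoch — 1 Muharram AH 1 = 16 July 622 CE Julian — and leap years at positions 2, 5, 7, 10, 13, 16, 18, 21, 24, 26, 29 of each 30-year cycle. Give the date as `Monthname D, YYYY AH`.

Julian Day Number of the source date = 2685568.
Converting JDN 2685568 to the tabular Islamic calendar gives 16 Safar 2081 AH.

Safar 16, 2081 AH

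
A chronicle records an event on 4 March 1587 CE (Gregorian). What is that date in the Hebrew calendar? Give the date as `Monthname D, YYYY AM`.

Adar I 24, 5347 AM

Both dates share Julian Day Number 2300762; in the Hebrew calendar that is 24 Adar I 5347 AM.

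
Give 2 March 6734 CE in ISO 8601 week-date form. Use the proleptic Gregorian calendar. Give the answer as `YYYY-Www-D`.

6734-W09-5

The weekday is Friday (ISO weekday 5).
That Friday belongs to ISO week 9 of ISO year 6734.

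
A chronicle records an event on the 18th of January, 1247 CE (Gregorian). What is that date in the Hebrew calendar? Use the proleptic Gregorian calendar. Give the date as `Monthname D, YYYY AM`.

Shevat 3, 5007 AM

Both dates share Julian Day Number 2176535; in the Hebrew calendar that is 3 Shevat 5007 AM.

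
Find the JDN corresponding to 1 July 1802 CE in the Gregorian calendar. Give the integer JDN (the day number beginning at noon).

JDN 2299161 is 15 October 1582 CE (Gregorian); the target day is +80247 days from there, so JDN = 2379408.

2379408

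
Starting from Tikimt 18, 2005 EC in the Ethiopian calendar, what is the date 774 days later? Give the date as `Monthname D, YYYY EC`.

Tahsas 2, 2007 EC

The starting date is JDN 2456229; 2456229 + 774 = 2457003.
JDN 2457003 corresponds to Tahsas 2, 2007 EC.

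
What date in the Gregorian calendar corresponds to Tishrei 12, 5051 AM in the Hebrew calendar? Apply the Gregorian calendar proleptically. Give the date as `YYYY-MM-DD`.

Julian Day Number of the source date = 2192491.
Converting JDN 2192491 to the Gregorian calendar gives 25 September 1290 CE.

1290-09-25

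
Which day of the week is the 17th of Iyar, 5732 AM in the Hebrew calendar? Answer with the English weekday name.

This is JDN 2441439 (1 May 1972 Gregorian).
2441439 ≡ 0 (mod 7); counting from Monday = 0 gives Monday.

Monday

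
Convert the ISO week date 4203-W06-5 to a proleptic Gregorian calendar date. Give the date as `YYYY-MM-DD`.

4203-02-11

ISO week 1 of 4203 is the week containing the first Thursday of 4203.
Week 6, day 5 (Friday) lands on 4203-02-11.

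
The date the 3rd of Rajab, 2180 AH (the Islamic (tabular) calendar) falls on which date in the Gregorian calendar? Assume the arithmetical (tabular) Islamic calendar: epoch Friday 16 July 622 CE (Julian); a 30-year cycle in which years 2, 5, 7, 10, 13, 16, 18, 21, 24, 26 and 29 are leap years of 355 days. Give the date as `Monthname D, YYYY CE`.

February 25, 2737 CE

Both dates share Julian Day Number 2720784; in the Gregorian calendar that is 25 February 2737 CE.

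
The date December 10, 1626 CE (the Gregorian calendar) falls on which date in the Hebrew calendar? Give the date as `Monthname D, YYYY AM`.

Kislev 21, 5387 AM

Julian Day Number of the source date = 2315288.
Converting JDN 2315288 to the Hebrew calendar gives 21 Kislev 5387 AM.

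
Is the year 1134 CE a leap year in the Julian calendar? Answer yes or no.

1134 mod 4 = 2, so it is a common year in the Julian calendar.

no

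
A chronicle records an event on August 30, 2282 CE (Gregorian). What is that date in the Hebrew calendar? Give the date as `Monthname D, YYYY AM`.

Both dates share Julian Day Number 2554785; in the Hebrew calendar that is 24 Av 6042 AM.

Av 24, 6042 AM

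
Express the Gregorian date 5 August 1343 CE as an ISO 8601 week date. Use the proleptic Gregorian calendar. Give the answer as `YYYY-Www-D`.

1343-W32-1

The weekday is Monday (ISO weekday 1).
That Monday belongs to ISO week 32 of ISO year 1343.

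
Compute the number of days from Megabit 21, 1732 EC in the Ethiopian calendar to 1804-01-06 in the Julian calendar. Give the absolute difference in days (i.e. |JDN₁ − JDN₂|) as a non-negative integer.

First date → JDN 2356669; second date → JDN 2379974.
The interval is |2356669 − 2379974| = 23305 days.

23305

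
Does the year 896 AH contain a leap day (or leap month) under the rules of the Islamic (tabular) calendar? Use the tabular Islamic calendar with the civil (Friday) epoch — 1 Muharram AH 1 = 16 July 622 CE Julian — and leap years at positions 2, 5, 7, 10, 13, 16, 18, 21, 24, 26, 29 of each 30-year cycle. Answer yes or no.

Year 896 AH is year 26 of its 30-year cycle; leap positions are 2, 5, 7, 10, 13, 16, 18, 21, 24, 26, 29, so it is a leap year (355 days).

yes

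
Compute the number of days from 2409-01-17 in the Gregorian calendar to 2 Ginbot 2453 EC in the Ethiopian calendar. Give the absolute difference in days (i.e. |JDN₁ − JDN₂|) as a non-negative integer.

19109

First date → JDN 2600946; second date → JDN 2620055.
The interval is |2600946 − 2620055| = 19109 days.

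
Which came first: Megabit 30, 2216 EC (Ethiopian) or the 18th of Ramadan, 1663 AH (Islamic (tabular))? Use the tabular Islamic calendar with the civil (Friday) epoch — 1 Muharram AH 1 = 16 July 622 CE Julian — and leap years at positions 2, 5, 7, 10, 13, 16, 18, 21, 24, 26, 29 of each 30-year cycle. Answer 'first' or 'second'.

first

The two dates have Julian Day Numbers 2533459 and 2537650 respectively.
Since 2533459 < 2537650, the first date comes first.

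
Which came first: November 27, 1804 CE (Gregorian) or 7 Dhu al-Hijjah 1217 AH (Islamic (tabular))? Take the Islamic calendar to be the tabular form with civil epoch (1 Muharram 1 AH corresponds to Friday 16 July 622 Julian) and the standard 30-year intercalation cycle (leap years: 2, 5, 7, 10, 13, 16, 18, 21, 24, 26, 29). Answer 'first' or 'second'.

second

Converting both to JDN: 2380288 vs 2379681; the smaller is the second.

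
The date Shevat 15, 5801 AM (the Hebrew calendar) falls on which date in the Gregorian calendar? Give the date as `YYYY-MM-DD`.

2041-01-17

Both dates share Julian Day Number 2466537; in the Gregorian calendar that is 17 January 2041 CE.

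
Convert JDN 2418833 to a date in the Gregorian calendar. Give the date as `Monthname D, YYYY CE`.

Counting from JDN 2299161 = 15 Oct 1582 gives an offset of 119672 days.

June 10, 1910 CE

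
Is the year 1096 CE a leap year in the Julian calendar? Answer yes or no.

yes

1096 mod 4 = 0, so it is a leap year in the Julian calendar.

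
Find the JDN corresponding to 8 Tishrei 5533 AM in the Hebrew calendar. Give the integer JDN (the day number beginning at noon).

2368548

In the Gregorian calendar the same day is 5 October 1772.
JDN 2400001 is 17 November 1858 CE (Gregorian), MJD 0; the target day is −31453 days from there, so JDN = 2368548.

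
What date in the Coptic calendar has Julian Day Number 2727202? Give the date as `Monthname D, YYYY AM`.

Thout 6, 2471 AM

JDN 2727202 is 22 September 2754 in the Gregorian calendar.
In the Coptic calendar that day is Thout 6, 2471 AM.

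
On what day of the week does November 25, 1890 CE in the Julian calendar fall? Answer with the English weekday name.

Sunday

In the Gregorian calendar this is 7 December 1890 (JDN 2411709).
Since JDN mod 7 = 6 (0 = Monday), the day is Sunday.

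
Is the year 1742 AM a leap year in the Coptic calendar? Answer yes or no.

no

1742 mod 4 = 2; in the Coptic calendar a year is leap when year mod 4 = 3, so it is a common year.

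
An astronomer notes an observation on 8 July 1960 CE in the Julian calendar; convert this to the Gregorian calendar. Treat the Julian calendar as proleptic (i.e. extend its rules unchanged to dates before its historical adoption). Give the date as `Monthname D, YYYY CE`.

July 21, 1960 CE

The Julian–Gregorian offset here is 13 days (Julian trailing).
8 July 1960 Julian + 13 days → 21 July 1960 Gregorian.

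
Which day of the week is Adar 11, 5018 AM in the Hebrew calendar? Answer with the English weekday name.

This is JDN 2180589 (23 February 1258 Gregorian).
2180589 ≡ 5 (mod 7); counting from Monday = 0 gives Saturday.

Saturday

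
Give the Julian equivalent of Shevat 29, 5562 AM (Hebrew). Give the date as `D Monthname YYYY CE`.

20 January 1802 CE

The source date corresponds to 1 February 1802 in the Gregorian calendar (JDN 2379258).
That day falls on 20 January 1802 CE in the Julian calendar.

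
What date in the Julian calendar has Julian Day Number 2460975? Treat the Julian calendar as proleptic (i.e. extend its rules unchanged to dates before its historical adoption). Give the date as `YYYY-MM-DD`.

JDN 2460975 is 26 October 2025 in the Gregorian calendar.
In the Julian calendar that day is 2025-10-13.

2025-10-13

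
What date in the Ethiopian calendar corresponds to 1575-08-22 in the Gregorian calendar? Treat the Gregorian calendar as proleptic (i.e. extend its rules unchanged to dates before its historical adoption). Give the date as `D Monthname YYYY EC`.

Julian Day Number of the source date = 2296550.
Converting JDN 2296550 to the Ethiopian calendar gives 19 Nehase 1567 EC.

19 Nehase 1567 EC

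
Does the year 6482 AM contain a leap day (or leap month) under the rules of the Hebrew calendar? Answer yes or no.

Hebrew year 6482 is year 3 of its 19-year Metonic cycle; leap years are at positions 3, 6, 8, 11, 14, 17, 19, so it is a leap year (13 months).

yes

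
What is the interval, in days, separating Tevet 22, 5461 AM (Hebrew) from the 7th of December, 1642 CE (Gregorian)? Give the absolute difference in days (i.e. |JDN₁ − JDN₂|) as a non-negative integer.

21210

First date → JDN 2342339; second date → JDN 2321129.
The interval is |2342339 − 2321129| = 21210 days.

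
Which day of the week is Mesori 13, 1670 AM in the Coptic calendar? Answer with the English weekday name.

Equivalently 19 August 1954 Gregorian, JDN 2434974.
2434974 ≡ 3 (mod 7); counting from Monday = 0 gives Thursday.

Thursday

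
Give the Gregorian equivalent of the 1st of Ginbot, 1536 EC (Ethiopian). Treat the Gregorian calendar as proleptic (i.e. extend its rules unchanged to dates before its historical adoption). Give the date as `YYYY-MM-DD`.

Julian Day Number of the source date = 2285120.
Converting JDN 2285120 to the Gregorian calendar gives 6 May 1544 CE.

1544-05-06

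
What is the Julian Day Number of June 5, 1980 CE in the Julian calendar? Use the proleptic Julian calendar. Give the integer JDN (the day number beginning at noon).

Equivalently 18 June 1980 (Gregorian).
JDN 2400001 is 17 November 1858 CE (Gregorian), MJD 0; the target day is +44408 days from there, so JDN = 2444409.

2444409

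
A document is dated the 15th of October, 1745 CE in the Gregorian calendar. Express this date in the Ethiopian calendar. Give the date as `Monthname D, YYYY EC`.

Julian Day Number of the source date = 2358696.
Converting JDN 2358696 to the Ethiopian calendar gives 7 Tikimt 1738 EC.

Tikimt 7, 1738 EC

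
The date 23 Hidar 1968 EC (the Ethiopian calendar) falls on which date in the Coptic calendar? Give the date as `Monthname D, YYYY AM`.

Hathor 23, 1692 AM

The source date corresponds to 3 December 1975 in the Gregorian calendar (JDN 2442750).
That day falls on 23 Hathor 1692 AM in the Coptic calendar.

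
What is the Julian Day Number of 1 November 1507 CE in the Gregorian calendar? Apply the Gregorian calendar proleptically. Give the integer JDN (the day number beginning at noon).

2271784

JDN 2400001 is 17 November 1858 CE (Gregorian), MJD 0; the target day is −128217 days from there, so JDN = 2271784.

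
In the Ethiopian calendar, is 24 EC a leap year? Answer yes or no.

no

24 mod 4 = 0; in the Ethiopian calendar a year is leap when year mod 4 = 3, so it is a common year.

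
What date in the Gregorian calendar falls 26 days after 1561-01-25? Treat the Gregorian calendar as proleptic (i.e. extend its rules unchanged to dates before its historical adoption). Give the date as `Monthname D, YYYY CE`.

February 20, 1561 CE

JDN of 1561-01-25 = 2291228.
2291228 + 26 = 2291254.
JDN 2291254 in the Gregorian calendar is February 20, 1561 CE.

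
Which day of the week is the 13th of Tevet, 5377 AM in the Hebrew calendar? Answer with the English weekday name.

In the Gregorian calendar this is 21 December 1616 (JDN 2311647).
2311647 ≡ 2 (mod 7); counting from Monday = 0 gives Wednesday.

Wednesday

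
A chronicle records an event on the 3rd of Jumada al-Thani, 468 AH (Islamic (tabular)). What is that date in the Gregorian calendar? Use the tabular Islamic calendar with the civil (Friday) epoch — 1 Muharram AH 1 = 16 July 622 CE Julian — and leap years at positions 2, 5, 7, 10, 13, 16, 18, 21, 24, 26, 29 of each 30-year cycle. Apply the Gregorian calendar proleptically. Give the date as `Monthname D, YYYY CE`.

January 19, 1076 CE

Julian Day Number of the source date = 2114079.
Converting JDN 2114079 to the Gregorian calendar gives 19 January 1076 CE.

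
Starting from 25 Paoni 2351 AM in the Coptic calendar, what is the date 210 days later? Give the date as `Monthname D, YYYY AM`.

Tobi 19, 2352 AM

Counting 210 days forward from JDN 2683661 reaches JDN 2683871, which is Tobi 19, 2352 AM.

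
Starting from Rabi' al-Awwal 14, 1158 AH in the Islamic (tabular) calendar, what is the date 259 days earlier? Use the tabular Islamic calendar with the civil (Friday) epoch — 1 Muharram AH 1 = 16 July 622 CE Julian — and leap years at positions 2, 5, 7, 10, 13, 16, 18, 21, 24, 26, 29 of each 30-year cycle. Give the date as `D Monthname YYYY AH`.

The starting date is JDN 2358514; 2358514 − 259 = 2358255.
JDN 2358255 corresponds to 20 Jumada al-Thani 1157 AH.

20 Jumada al-Thani 1157 AH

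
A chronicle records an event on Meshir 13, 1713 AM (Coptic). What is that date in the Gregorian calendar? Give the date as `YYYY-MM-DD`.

Julian Day Number of the source date = 2450500.
Converting JDN 2450500 to the Gregorian calendar gives 20 February 1997 CE.

1997-02-20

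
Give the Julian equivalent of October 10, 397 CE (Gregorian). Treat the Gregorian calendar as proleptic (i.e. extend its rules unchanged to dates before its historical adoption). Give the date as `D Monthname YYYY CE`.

9 October 397 CE

At this point the Julian calendar is 1 day behind the Gregorian.
10 October 397 Gregorian − 1 day → 9 October 397 Julian.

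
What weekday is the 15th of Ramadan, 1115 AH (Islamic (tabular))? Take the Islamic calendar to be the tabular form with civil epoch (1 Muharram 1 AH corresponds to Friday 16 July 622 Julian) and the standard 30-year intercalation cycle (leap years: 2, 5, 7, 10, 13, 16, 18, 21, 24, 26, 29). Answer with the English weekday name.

Tuesday

In the Gregorian calendar this is 22 January 1704 (JDN 2343454).
Since JDN mod 7 = 1 (0 = Monday), the day is Tuesday.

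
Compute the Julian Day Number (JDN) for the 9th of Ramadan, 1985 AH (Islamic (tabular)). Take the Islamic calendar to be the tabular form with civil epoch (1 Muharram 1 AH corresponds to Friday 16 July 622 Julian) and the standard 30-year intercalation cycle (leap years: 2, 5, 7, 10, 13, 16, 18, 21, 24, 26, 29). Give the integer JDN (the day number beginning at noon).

Equivalently 19 February 2548 (Gregorian).
JDN 2299161 is 15 October 1582 CE (Gregorian); the target day is +352586 days from there, so JDN = 2651747.

2651747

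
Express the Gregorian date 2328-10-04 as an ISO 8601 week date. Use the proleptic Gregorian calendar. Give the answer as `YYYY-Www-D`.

The weekday is Thursday (ISO weekday 4).
That Thursday belongs to ISO week 40 of ISO year 2328.

2328-W40-4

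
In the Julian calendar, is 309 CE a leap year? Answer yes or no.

no

309 mod 4 = 1, so it is a common year in the Julian calendar.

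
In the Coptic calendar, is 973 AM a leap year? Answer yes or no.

no

973 mod 4 = 1; in the Coptic calendar a year is leap when year mod 4 = 3, so it is a common year.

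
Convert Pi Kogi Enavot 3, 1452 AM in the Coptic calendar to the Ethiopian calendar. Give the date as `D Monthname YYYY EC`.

The source date corresponds to 6 September 1736 in the Gregorian calendar (JDN 2355370).
That day falls on 3 Pagume 1728 EC in the Ethiopian calendar.

3 Pagume 1728 EC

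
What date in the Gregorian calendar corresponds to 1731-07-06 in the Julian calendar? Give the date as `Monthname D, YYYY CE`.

For dates in this range the Gregorian date is 11 days ahead of the Julian.
6 July 1731 Julian + 11 days → 17 July 1731 Gregorian.

July 17, 1731 CE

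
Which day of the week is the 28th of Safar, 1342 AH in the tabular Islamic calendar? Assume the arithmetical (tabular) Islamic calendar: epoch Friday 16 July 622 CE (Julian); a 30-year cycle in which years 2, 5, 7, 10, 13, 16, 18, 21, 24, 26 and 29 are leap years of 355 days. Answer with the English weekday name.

Wednesday

In the Gregorian calendar this is 10 October 1923 (JDN 2423703).
2423703 ≡ 2 (mod 7); counting from Monday = 0 gives Wednesday.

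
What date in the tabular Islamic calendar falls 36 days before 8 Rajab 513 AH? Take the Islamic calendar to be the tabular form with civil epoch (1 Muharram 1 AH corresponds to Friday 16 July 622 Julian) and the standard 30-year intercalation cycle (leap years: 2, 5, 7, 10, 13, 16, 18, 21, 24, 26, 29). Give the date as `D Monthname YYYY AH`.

Counting 36 days back from JDN 2130060 reaches JDN 2130024, which is 1 Jumada al-Thani 513 AH.

1 Jumada al-Thani 513 AH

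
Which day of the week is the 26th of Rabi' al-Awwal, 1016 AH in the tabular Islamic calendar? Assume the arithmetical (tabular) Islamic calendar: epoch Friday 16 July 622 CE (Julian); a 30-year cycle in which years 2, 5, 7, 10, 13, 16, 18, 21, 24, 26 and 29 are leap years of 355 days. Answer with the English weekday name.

In the Gregorian calendar this is 21 July 1607 (JDN 2308206).
2308206 ≡ 5 (mod 7); counting from Monday = 0 gives Saturday.

Saturday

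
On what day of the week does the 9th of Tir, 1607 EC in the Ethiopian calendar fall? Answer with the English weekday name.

In the Gregorian calendar this is 14 January 1615 (JDN 2310940).
JDN 2310940 mod 7 = 2, and JDN 0 was a Monday, so this is a Wednesday.

Wednesday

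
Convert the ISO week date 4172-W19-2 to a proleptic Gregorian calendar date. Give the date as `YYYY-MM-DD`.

4172-05-05

ISO week 1 of 4172 is the week containing the first Thursday of 4172.
Week 19, day 2 (Tuesday) lands on 4172-05-05.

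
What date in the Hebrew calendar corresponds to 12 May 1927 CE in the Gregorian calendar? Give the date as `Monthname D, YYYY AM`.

Iyar 10, 5687 AM

Both dates share Julian Day Number 2425013; in the Hebrew calendar that is 10 Iyar 5687 AM.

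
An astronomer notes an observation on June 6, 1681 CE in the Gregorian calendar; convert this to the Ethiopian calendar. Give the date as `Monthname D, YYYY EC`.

Sene 2, 1673 EC

Both dates share Julian Day Number 2335190; in the Ethiopian calendar that is 2 Sene 1673 EC.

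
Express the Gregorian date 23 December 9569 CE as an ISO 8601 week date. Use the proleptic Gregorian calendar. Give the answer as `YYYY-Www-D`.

9569-W52-2

The weekday is Tuesday (ISO weekday 2).
That Tuesday belongs to ISO week 52 of ISO year 9569.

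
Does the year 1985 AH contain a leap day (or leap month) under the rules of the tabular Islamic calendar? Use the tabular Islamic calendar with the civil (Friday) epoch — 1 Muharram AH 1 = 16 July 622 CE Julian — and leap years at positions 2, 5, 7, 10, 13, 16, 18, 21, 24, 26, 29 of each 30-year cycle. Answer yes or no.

Year 1985 AH is year 5 of its 30-year cycle; leap positions are 2, 5, 7, 10, 13, 16, 18, 21, 24, 26, 29, so it is a leap year (355 days).

yes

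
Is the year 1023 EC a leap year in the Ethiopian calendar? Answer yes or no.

yes

1023 mod 4 = 3; in the Ethiopian calendar a year is leap when year mod 4 = 3, so it is a leap year.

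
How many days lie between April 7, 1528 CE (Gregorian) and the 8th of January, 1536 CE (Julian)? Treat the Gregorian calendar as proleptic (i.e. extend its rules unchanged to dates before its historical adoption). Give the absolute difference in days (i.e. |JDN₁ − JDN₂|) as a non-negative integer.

First date → JDN 2279247; second date → JDN 2282089.
The interval is |2279247 − 2282089| = 2842 days.

2842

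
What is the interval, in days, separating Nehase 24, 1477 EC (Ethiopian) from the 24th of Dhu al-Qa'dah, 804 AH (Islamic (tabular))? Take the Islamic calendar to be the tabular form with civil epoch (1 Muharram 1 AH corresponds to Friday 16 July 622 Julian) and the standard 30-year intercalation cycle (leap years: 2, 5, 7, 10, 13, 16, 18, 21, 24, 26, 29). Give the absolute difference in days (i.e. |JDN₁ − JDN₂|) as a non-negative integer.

First date → JDN 2263683; second date → JDN 2233314.
The interval is |2263683 − 2233314| = 30369 days.

30369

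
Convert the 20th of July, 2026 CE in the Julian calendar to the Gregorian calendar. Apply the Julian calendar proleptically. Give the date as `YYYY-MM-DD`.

For dates in this range the Gregorian date is 13 days ahead of the Julian.
20 July 2026 Julian + 13 days → 2 August 2026 Gregorian.

2026-08-02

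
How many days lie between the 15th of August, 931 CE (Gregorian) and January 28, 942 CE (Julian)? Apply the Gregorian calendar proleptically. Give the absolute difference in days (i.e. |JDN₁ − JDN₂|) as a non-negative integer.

3824

First date → JDN 2061327; second date → JDN 2065151.
The interval is |2061327 − 2065151| = 3824 days.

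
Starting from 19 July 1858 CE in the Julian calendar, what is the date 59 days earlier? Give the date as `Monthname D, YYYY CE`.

May 21, 1858 CE

The starting date is JDN 2399892; 2399892 − 59 = 2399833.
JDN 2399833 corresponds to May 21, 1858 CE.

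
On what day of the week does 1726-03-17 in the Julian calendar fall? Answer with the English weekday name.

Thursday

This is JDN 2351555 (28 March 1726 Gregorian).
JDN 2351555 mod 7 = 3, and JDN 0 was a Monday, so this is a Thursday.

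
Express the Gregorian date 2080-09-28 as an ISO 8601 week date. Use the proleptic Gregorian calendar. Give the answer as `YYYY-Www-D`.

2080-W39-6

The weekday is Saturday (ISO weekday 6).
That Saturday belongs to ISO week 39 of ISO year 2080.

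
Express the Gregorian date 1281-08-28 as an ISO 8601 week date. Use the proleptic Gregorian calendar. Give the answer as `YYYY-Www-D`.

1281-W35-4

The weekday is Thursday (ISO weekday 4).
That Thursday belongs to ISO week 35 of ISO year 1281.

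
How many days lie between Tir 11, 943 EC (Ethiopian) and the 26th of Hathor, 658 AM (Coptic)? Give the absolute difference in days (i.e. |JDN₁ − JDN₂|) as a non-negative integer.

JDN of the first date = 2068416.
JDN of the second date = 2065084.
|2065084 − 2068416| = 3332.

3332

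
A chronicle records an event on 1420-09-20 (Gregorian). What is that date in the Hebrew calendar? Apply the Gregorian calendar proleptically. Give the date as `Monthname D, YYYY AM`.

Tishrei 3, 5181 AM

Both dates share Julian Day Number 2239967; in the Hebrew calendar that is 3 Tishrei 5181 AM.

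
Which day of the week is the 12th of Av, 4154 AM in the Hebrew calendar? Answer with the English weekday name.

In the proleptic Gregorian calendar this is 27 July 394 (JDN 1865173).
Since JDN mod 7 = 2 (0 = Monday), the day is Wednesday.

Wednesday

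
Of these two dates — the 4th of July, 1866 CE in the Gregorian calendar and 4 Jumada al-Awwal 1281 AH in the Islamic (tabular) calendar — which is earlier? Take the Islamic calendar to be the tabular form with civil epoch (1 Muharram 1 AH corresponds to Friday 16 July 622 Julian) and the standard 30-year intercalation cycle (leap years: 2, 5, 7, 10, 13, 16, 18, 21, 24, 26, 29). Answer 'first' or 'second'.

second

The two dates have Julian Day Numbers 2402787 and 2402150 respectively.
Since 2402150 < 2402787, the second date comes first.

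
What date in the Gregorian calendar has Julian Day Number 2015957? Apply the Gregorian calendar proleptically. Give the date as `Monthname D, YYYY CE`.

Counting from JDN 2299161 = 15 Oct 1582 gives an offset of -283204 days.

May 27, 807 CE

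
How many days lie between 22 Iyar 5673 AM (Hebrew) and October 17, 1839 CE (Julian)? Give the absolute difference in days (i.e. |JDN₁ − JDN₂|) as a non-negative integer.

First date → JDN 2419917; second date → JDN 2393042.
The interval is |2419917 − 2393042| = 26875 days.

26875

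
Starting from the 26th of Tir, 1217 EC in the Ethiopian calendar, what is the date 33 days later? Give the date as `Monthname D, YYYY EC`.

JDN of the 26th of Tir, 1217 EC = 2168510.
2168510 + 33 = 2168543.
JDN 2168543 in the Ethiopian calendar is Yekatit 29, 1217 EC.

Yekatit 29, 1217 EC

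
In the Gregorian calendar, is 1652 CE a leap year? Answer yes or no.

1652 is divisible by 4 and not by 100, so it is a leap year.

yes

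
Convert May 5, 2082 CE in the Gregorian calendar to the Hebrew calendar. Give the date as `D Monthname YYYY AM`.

6 Iyar 5842 AM

Both dates share Julian Day Number 2481620; in the Hebrew calendar that is 6 Iyar 5842 AM.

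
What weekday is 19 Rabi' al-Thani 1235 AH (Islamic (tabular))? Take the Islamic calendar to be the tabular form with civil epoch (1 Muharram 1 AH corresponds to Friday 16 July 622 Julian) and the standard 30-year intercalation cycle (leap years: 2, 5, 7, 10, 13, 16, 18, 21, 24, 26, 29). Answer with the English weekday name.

Friday

Equivalently 4 February 1820 Gregorian, JDN 2385835.
Since JDN mod 7 = 4 (0 = Monday), the day is Friday.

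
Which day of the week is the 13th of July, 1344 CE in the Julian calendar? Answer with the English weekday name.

This is JDN 2212148 (21 July 1344 Gregorian).
Since JDN mod 7 = 1 (0 = Monday), the day is Tuesday.

Tuesday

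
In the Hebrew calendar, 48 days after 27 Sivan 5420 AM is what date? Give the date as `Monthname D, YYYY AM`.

The starting date is JDN 2327520; 2327520 + 48 = 2327568.
JDN 2327568 corresponds to Av 16, 5420 AM.

Av 16, 5420 AM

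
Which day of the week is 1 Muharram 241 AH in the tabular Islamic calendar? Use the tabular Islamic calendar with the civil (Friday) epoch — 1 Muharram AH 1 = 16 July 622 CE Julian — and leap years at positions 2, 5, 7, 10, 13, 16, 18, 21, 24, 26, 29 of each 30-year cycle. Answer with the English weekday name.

Wednesday

In the proleptic Gregorian calendar this is 26 May 855 (JDN 2033488).
JDN 2033488 mod 7 = 2, and JDN 0 was a Monday, so this is a Wednesday.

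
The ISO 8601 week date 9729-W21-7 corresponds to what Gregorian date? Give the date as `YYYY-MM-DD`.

ISO week 1 of 9729 is the week containing the first Thursday of 9729.
Week 21, day 7 (Sunday) lands on 9729-05-29.

9729-05-29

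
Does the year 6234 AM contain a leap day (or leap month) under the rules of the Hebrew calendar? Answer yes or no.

no

Hebrew year 6234 is year 2 of its 19-year Metonic cycle; leap years are at positions 3, 6, 8, 11, 14, 17, 19, so it is a common year (12 months).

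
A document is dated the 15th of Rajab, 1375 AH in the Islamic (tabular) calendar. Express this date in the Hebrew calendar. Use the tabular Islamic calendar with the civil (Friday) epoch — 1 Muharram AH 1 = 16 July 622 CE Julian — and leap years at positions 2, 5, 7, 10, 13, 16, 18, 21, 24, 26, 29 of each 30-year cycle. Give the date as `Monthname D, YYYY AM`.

Julian Day Number of the source date = 2435531.
Converting JDN 2435531 to the Hebrew calendar gives 15 Adar 5716 AM.

Adar 15, 5716 AM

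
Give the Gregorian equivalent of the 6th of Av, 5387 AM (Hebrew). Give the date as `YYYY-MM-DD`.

1627-07-19

Julian Day Number of the source date = 2315509.
Converting JDN 2315509 to the Gregorian calendar gives 19 July 1627 CE.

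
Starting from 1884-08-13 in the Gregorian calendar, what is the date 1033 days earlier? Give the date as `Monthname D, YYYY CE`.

JDN of 1884-08-13 = 2409402.
2409402 − 1033 = 2408369.
JDN 2408369 in the Gregorian calendar is October 15, 1881 CE.

October 15, 1881 CE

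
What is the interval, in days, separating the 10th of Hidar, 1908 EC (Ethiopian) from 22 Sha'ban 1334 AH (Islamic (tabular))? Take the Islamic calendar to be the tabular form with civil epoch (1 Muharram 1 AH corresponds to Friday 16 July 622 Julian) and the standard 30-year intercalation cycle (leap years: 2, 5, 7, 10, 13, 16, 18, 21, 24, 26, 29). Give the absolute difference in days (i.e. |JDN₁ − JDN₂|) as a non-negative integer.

JDN of the first date = 2420822.
JDN of the second date = 2421039.
|2421039 − 2420822| = 217.

217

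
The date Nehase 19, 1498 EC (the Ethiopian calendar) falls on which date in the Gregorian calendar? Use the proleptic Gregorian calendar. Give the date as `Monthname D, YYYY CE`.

Both dates share Julian Day Number 2271348; in the Gregorian calendar that is 22 August 1506 CE.

August 22, 1506 CE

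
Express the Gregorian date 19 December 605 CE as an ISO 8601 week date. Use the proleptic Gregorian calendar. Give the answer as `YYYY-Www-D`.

The weekday is Thursday (ISO weekday 4).
That Thursday belongs to ISO week 51 of ISO year 605.

0605-W51-4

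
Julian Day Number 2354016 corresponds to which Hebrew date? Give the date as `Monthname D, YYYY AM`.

Tevet 4, 5493 AM

The Gregorian equivalent of JDN 2354016 is 22 December 1732.
In the Hebrew calendar that day is Tevet 4, 5493 AM.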